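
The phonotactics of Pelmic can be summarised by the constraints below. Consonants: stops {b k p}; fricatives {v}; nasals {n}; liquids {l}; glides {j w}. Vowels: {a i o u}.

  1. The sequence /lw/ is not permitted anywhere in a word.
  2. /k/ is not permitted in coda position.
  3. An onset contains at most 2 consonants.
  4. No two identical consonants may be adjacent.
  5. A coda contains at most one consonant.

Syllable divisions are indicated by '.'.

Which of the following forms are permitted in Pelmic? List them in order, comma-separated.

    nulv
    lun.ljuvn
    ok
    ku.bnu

ku.bnu

nulv — violates constraint 5: syllable 1 coda /lv/ has 2 consonants (> 1) → not permitted
lun.ljuvn — violates constraint 5: syllable 2 coda /vn/ has 2 consonants (> 1) → not permitted
ok — violates constraint 2: syllable 1 coda contains /k/ → not permitted
ku.bnu — σ1 onset /k/, coda /∅/ ok; σ2 onset /bn/ (2C), coda /∅/ ok → permitted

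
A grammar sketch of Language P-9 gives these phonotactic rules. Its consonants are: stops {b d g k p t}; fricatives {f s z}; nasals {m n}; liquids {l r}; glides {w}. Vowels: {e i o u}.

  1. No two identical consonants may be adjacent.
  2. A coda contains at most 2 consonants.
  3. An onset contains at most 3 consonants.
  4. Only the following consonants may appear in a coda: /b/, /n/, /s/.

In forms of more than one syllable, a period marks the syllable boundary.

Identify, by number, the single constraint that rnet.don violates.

rnet.don: syllable 1 coda contains /t/, which is not a licensed coda consonant.
This is a violation of constraint 4: "Only the following consonants may appear in a coda: /b/, /n/, /s/."
The remaining constraints (1, 2, 3) are satisfied.

4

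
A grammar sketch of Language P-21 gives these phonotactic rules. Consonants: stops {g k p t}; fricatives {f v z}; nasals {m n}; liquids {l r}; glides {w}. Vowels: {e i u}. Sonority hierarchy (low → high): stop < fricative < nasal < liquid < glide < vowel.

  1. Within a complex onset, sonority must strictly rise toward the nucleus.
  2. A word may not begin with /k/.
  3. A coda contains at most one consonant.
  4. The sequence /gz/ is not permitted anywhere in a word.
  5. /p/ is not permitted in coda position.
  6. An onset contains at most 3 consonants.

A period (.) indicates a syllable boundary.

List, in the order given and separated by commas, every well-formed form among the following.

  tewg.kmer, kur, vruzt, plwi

tewg.kmer — violates constraint 3: syllable 1 coda /wg/ has 2 consonants (> 1) → ill-formed
kur — violates constraint 2: word begins with /k/ → ill-formed
vruzt — violates constraint 3: syllable 1 coda /zt/ has 2 consonants (> 1) → ill-formed
plwi — σ1 onset /plw/ (1→4→5 rises), coda /∅/ ok → well-formed

plwi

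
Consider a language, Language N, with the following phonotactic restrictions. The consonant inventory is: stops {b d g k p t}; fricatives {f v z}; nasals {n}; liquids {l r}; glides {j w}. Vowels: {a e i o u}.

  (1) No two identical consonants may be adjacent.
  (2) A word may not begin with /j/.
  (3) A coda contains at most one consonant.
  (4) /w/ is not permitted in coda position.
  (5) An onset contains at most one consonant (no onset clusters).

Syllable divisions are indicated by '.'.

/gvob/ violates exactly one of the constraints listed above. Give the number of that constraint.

/gvob/: syllable 1 onset /gv/ has 2 consonants (> 1).
This is a violation of constraint 5: "An onset contains at most one consonant (no onset clusters)."
The remaining constraints (1, 2, 3, 4) are satisfied.

5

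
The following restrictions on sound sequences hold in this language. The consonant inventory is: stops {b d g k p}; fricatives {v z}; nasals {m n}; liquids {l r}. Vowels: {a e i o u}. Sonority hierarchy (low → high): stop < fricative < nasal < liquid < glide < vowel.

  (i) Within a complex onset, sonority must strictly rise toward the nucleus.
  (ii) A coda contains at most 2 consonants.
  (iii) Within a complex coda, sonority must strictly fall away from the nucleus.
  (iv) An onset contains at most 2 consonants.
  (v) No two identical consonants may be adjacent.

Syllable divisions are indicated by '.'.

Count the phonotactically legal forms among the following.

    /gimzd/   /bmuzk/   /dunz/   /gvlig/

/gimzd/ — violates constraint (ii): syllable 1 coda /mzd/ has 3 consonants (> 2) → phonotactically illegal
/bmuzk/ — σ1 onset /bm/ (1→3 rises), coda /zk/ (2→1 falls) ok → phonotactically legal
/dunz/ — σ1 onset /d/, coda /nz/ (3→2 falls) ok → phonotactically legal
/gvlig/ — violates constraint (iv): syllable 1 onset /gvl/ has 3 consonants (> 2) → phonotactically illegal
Phonotactically legal: /bmuzk/, /dunz/ → 2.

2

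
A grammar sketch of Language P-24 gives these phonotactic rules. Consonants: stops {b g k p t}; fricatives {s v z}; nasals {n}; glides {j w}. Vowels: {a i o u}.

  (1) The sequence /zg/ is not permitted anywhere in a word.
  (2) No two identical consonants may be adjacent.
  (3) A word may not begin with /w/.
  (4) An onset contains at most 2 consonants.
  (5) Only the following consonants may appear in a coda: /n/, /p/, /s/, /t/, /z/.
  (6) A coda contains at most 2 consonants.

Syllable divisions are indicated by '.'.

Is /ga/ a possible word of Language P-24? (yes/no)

/ga/ — σ1 onset /g/, coda /∅/ ok → permitted

yes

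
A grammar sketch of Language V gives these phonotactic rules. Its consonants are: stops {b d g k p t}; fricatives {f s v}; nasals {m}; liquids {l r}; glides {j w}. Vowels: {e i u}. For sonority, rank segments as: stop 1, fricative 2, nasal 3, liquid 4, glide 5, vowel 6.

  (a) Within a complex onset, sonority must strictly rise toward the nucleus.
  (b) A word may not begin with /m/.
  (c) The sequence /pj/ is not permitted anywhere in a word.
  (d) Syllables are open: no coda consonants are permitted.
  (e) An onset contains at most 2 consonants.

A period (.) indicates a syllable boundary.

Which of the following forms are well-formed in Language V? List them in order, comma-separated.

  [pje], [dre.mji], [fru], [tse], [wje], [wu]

[pje] — violates constraint (c): contains banned sequence /pj/ → ill-formed
[dre.mji] — σ1 onset /dr/ (1→4 rises), coda /∅/ ok; σ2 onset /mj/ (3→5 rises), coda /∅/ ok → well-formed
[fru] — σ1 onset /fr/ (2→4 rises), coda /∅/ ok → well-formed
[tse] — σ1 onset /ts/ (1→2 rises), coda /∅/ ok → well-formed
[wje] — violates constraint (a): syllable 1 onset /wj/: /w/ (glide, 5) → /j/ (glide, 5) does not rise → ill-formed
[wu] — σ1 onset /w/, coda /∅/ ok → well-formed

[dre.mji], [fru], [tse], [wu]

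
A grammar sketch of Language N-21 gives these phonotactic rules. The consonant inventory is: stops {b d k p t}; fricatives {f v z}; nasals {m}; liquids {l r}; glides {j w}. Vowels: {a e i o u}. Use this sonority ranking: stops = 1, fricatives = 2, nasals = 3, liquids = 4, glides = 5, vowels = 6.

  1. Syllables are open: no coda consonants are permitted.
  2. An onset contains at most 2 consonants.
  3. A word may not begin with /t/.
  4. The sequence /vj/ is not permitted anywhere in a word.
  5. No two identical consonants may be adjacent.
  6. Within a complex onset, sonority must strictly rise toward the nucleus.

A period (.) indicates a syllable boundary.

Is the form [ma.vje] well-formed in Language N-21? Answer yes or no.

no

[ma.vje] — violates constraint 4: contains banned sequence /vj/ → ill-formed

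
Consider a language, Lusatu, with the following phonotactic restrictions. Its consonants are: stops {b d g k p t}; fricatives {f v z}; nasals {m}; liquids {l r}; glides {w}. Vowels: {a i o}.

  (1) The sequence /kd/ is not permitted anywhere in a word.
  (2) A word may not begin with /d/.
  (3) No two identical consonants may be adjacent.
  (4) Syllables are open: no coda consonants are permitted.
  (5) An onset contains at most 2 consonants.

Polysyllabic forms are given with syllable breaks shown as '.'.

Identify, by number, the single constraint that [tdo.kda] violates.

[tdo.kda]: contains banned sequence /kd/.
This is a violation of constraint 1: "The sequence /kd/ is not permitted anywhere in a word."
The remaining constraints (2, 3, 4, 5) are satisfied.

1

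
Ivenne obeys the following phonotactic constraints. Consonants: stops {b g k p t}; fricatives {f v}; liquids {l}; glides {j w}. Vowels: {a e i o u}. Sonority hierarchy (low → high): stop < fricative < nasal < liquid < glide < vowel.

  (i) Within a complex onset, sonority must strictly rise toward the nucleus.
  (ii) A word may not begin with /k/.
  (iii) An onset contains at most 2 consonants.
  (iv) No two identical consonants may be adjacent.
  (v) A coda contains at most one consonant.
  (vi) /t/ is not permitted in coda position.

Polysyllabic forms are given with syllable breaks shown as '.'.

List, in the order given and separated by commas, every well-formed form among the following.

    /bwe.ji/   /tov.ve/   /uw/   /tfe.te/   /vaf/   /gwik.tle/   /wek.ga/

/bwe.ji/, /uw/, /tfe.te/, /vaf/, /gwik.tle/, /wek.ga/

/bwe.ji/ — σ1 onset /bw/ (1→5 rises), coda /∅/ ok; σ2 onset /j/, coda /∅/ ok → well-formed
/tov.ve/ — violates constraint (iv): adjacent identical consonants /vv/ → ill-formed
/uw/ — σ1 onset /∅/, coda /w/ ok → well-formed
/tfe.te/ — σ1 onset /tf/ (1→2 rises), coda /∅/ ok; σ2 onset /t/, coda /∅/ ok → well-formed
/vaf/ — σ1 onset /v/, coda /f/ ok → well-formed
/gwik.tle/ — σ1 onset /gw/ (1→5 rises), coda /k/ ok; σ2 onset /tl/ (1→4 rises), coda /∅/ ok → well-formed
/wek.ga/ — σ1 onset /w/, coda /k/ ok; σ2 onset /g/, coda /∅/ ok → well-formed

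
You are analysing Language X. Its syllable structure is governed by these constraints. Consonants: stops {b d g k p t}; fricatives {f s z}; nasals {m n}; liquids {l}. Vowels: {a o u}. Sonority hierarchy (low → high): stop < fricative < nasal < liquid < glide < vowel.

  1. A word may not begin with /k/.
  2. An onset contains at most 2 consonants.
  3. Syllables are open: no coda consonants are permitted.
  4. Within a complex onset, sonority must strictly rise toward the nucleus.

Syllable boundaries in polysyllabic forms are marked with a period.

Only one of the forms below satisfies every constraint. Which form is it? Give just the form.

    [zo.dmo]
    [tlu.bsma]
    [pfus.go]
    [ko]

[zo.dmo]

[zo.dmo] — σ1 onset /z/, coda /∅/ ok; σ2 onset /dm/ (1→3 rises), coda /∅/ ok → licit
[tlu.bsma] — violates constraint 2: syllable 2 onset /bsm/ has 3 consonants (> 2) → illicit
[pfus.go] — violates constraint 3: syllable 1 coda /s/ has 1 consonant (> 0) → illicit
[ko] — violates constraint 1: word begins with /k/ → illicit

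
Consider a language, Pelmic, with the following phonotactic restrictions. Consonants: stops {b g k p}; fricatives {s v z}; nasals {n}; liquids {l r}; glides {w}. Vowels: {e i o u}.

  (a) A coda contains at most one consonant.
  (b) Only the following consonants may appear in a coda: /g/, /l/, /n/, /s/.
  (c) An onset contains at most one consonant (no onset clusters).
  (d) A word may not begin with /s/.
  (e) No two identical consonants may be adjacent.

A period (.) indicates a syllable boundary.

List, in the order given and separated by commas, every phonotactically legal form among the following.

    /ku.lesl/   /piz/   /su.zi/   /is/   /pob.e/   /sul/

/is/

/ku.lesl/ — violates constraint (a): syllable 2 coda /sl/ has 2 consonants (> 1) → phonotactically illegal
/piz/ — violates constraint (b): syllable 1 coda contains /z/, which is not a licensed coda consonant → phonotactically illegal
/su.zi/ — violates constraint (d): word begins with /s/ → phonotactically illegal
/is/ — σ1 onset /∅/, coda /s/ ok → phonotactically legal
/pob.e/ — violates constraint (b): syllable 1 coda contains /b/, which is not a licensed coda consonant → phonotactically illegal
/sul/ — violates constraint (d): word begins with /s/ → phonotactically illegal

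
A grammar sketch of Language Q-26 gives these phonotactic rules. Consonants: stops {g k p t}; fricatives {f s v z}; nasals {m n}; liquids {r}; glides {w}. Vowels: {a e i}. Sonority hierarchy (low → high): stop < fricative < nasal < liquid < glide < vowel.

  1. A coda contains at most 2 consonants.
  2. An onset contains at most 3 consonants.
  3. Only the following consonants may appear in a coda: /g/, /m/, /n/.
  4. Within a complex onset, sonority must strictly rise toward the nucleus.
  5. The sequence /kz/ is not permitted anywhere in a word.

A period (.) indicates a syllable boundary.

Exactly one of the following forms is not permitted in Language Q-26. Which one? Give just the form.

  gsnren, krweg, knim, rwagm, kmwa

gsnren

gsnren — violates constraint 2: syllable 1 onset /gsnr/ has 4 consonants (> 3) → not permitted
krweg — σ1 onset /krw/ (1→4→5 rises), coda /g/ ok → permitted
knim — σ1 onset /kn/ (1→3 rises), coda /m/ ok → permitted
rwagm — σ1 onset /rw/ (4→5 rises), coda /gm/ (2C) ok → permitted
kmwa — σ1 onset /kmw/ (1→3→5 rises), coda /∅/ ok → permitted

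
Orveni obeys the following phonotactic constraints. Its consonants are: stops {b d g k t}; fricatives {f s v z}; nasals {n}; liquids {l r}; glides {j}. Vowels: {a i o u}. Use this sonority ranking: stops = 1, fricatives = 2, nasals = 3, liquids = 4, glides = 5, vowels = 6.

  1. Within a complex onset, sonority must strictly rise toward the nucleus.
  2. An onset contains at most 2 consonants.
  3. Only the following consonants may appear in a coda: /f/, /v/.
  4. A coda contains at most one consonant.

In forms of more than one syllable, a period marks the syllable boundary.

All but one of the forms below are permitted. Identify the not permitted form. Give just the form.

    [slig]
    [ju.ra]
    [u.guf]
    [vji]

[slig]

[slig] — violates constraint 3: syllable 1 coda contains /g/, which is not a licensed coda consonant → not permitted
[ju.ra] — σ1 onset /j/, coda /∅/ ok; σ2 onset /r/, coda /∅/ ok → permitted
[u.guf] — σ1 onset /∅/, coda /∅/ ok; σ2 onset /g/, coda /f/ ok → permitted
[vji] — σ1 onset /vj/ (2→5 rises), coda /∅/ ok → permitted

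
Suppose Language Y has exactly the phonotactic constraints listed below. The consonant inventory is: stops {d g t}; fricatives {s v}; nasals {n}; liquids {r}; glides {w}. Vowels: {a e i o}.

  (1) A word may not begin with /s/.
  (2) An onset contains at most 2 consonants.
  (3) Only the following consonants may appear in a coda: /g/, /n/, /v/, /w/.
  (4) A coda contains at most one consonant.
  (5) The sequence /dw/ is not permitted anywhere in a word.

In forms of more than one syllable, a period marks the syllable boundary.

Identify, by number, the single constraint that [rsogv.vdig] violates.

[rsogv.vdig]: syllable 1 coda /gv/ has 2 consonants (> 1).
This is a violation of constraint 4: "A coda contains at most one consonant."
The remaining constraints (1, 2, 3, 5) are satisfied.

4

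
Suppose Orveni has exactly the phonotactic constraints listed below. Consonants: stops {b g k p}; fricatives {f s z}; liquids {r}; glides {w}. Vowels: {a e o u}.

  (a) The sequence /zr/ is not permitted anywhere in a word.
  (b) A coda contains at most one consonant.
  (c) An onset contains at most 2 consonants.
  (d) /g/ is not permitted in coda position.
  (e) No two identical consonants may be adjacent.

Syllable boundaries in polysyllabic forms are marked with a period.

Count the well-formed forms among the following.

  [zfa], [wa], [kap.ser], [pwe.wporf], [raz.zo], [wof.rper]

[zfa] — σ1 onset /zf/ (2C), coda /∅/ ok → well-formed
[wa] — σ1 onset /w/, coda /∅/ ok → well-formed
[kap.ser] — σ1 onset /k/, coda /p/ ok; σ2 onset /s/, coda /r/ ok → well-formed
[pwe.wporf] — violates constraint (b): syllable 2 coda /rf/ has 2 consonants (> 1) → ill-formed
[raz.zo] — violates constraint (e): adjacent identical consonants /zz/ → ill-formed
[wof.rper] — σ1 onset /w/, coda /f/ ok; σ2 onset /rp/ (2C), coda /r/ ok → well-formed
Well-formed: [zfa], [wa], [kap.ser], [wof.rper] → 4.

4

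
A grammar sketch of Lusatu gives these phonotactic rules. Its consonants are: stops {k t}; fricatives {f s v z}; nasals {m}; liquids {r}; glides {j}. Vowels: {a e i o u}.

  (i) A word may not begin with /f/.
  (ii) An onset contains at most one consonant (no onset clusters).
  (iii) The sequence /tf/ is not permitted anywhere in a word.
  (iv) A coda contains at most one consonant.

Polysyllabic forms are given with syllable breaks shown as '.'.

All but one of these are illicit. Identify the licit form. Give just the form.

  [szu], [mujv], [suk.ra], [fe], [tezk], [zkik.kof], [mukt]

[szu] — violates constraint (ii): syllable 1 onset /sz/ has 2 consonants (> 1) → illicit
[mujv] — violates constraint (iv): syllable 1 coda /jv/ has 2 consonants (> 1) → illicit
[suk.ra] — σ1 onset /s/, coda /k/ ok; σ2 onset /r/, coda /∅/ ok → licit
[fe] — violates constraint (i): word begins with /f/ → illicit
[tezk] — violates constraint (iv): syllable 1 coda /zk/ has 2 consonants (> 1) → illicit
[zkik.kof] — violates constraint (ii): syllable 1 onset /zk/ has 2 consonants (> 1) → illicit
[mukt] — violates constraint (iv): syllable 1 coda /kt/ has 2 consonants (> 1) → illicit

[suk.ra]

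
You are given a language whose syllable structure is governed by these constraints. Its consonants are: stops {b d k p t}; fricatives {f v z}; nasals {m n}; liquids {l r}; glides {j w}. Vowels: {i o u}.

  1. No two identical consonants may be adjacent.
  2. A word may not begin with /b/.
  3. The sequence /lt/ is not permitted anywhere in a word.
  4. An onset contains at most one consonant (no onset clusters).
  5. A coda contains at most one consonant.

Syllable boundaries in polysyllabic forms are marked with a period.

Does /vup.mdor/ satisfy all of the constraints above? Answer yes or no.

/vup.mdor/ — violates constraint 4: syllable 2 onset /md/ has 2 consonants (> 1) → ill-formed

no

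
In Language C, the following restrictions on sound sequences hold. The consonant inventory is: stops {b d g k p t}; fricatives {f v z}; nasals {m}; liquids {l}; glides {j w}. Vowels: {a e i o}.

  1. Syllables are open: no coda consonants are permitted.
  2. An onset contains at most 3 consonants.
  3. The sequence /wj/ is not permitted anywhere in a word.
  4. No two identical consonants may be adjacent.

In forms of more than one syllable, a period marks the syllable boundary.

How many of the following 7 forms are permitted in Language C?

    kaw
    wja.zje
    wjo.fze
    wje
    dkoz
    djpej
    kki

kaw — violates constraint 1: syllable 1 coda /w/ has 1 consonant (> 0) → not permitted
wja.zje — violates constraint 3: contains banned sequence /wj/ → not permitted
wjo.fze — violates constraint 3: contains banned sequence /wj/ → not permitted
wje — violates constraint 3: contains banned sequence /wj/ → not permitted
dkoz — violates constraint 1: syllable 1 coda /z/ has 1 consonant (> 0) → not permitted
djpej — violates constraint 1: syllable 1 coda /j/ has 1 consonant (> 0) → not permitted
kki — violates constraint 4: adjacent identical consonants /kk/ → not permitted
No form is permitted → 0.

0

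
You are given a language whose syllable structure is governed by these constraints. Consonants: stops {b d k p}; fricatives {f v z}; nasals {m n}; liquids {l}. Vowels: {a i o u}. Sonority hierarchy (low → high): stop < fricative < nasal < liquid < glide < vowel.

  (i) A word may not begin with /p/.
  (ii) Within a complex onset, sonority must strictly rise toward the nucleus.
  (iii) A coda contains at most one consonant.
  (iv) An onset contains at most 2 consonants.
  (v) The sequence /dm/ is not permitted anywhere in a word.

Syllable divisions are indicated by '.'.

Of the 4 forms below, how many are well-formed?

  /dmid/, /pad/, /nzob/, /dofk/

/dmid/ — violates constraint (v): contains banned sequence /dm/ → ill-formed
/pad/ — violates constraint (i): word begins with /p/ → ill-formed
/nzob/ — violates constraint (ii): syllable 1 onset /nz/: /n/ (nasal, 3) → /z/ (fricative, 2) does not rise → ill-formed
/dofk/ — violates constraint (iii): syllable 1 coda /fk/ has 2 consonants (> 1) → ill-formed
No form is well-formed → 0.

0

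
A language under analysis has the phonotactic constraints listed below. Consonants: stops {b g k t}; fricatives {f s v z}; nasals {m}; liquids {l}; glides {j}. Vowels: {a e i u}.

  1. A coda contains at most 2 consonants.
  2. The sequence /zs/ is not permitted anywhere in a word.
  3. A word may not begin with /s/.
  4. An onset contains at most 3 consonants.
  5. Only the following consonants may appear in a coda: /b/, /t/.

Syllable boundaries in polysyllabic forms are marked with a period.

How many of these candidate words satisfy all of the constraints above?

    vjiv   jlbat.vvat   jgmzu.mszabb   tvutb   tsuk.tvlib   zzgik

vjiv — violates constraint 5: syllable 1 coda contains /v/, which is not a licensed coda consonant → ill-formed
jlbat.vvat — σ1 onset /jlb/ (3C), coda /t/ ok; σ2 onset /vv/ (2C), coda /t/ ok → well-formed
jgmzu.mszabb — violates constraint 4: syllable 1 onset /jgmz/ has 4 consonants (> 3) → ill-formed
tvutb — σ1 onset /tv/ (2C), coda /tb/ (2C) ok → well-formed
tsuk.tvlib — violates constraint 5: syllable 1 coda contains /k/, which is not a licensed coda consonant → ill-formed
zzgik — violates constraint 5: syllable 1 coda contains /k/, which is not a licensed coda consonant → ill-formed
Well-formed: jlbat.vvat, tvutb → 2.

2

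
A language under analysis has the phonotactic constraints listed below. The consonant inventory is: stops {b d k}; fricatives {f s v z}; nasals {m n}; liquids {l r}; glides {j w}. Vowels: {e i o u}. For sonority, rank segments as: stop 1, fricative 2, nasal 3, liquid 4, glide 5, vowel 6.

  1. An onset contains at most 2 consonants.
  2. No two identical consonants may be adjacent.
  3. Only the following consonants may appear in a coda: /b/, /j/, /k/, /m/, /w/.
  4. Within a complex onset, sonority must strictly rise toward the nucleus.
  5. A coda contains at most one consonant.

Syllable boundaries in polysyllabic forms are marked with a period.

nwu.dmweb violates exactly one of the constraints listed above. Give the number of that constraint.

nwu.dmweb: syllable 2 onset /dmw/ has 3 consonants (> 2).
This is a violation of constraint 1: "An onset contains at most 2 consonants."
The remaining constraints (2, 3, 4, 5) are satisfied.

1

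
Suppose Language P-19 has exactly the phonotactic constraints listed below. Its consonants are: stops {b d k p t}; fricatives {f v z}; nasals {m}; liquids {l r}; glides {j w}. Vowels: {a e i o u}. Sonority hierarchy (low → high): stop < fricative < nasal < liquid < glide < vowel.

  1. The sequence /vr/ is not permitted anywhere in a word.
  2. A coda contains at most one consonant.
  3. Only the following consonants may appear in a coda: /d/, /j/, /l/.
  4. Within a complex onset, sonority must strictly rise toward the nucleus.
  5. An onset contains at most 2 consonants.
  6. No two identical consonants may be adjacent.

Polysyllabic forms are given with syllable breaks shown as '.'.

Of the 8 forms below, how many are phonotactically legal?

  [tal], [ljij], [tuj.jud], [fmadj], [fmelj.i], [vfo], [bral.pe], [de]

4

[tal] — σ1 onset /t/, coda /l/ ok → phonotactically legal
[ljij] — σ1 onset /lj/ (4→5 rises), coda /j/ ok → phonotactically legal
[tuj.jud] — violates constraint 6: adjacent identical consonants /jj/ → phonotactically illegal
[fmadj] — violates constraint 2: syllable 1 coda /dj/ has 2 consonants (> 1) → phonotactically illegal
[fmelj.i] — violates constraint 2: syllable 1 coda /lj/ has 2 consonants (> 1) → phonotactically illegal
[vfo] — violates constraint 4: syllable 1 onset /vf/: /v/ (fricative, 2) → /f/ (fricative, 2) does not rise → phonotactically illegal
[bral.pe] — σ1 onset /br/ (1→4 rises), coda /l/ ok; σ2 onset /p/, coda /∅/ ok → phonotactically legal
[de] — σ1 onset /d/, coda /∅/ ok → phonotactically legal
Phonotactically legal: [tal], [ljij], [bral.pe], [de] → 4.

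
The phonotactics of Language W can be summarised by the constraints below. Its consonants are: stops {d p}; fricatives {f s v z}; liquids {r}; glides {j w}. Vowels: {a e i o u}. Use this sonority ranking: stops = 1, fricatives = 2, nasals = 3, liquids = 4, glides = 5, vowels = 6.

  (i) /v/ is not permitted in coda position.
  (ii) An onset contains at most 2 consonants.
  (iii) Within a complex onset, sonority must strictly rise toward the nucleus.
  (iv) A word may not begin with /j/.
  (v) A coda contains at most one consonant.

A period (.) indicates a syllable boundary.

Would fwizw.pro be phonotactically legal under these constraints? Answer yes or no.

no

fwizw.pro — violates constraint (v): syllable 1 coda /zw/ has 2 consonants (> 1) → phonotactically illegal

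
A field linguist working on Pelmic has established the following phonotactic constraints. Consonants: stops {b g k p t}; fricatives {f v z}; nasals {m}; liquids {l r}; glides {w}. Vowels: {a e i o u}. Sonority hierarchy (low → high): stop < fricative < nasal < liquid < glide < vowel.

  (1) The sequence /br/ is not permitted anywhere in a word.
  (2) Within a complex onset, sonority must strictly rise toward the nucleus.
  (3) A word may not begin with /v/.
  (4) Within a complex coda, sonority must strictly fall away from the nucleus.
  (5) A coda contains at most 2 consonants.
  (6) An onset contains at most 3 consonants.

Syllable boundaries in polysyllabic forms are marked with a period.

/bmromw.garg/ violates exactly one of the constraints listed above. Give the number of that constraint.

/bmromw.garg/: syllable 1 coda /mw/: /m/ (nasal, 3) → /w/ (glide, 5) does not fall.
This is a violation of constraint 4: "Within a complex coda, sonority must strictly fall away from the nucleus."
The remaining constraints (1, 2, 3, 5, 6) are satisfied.

4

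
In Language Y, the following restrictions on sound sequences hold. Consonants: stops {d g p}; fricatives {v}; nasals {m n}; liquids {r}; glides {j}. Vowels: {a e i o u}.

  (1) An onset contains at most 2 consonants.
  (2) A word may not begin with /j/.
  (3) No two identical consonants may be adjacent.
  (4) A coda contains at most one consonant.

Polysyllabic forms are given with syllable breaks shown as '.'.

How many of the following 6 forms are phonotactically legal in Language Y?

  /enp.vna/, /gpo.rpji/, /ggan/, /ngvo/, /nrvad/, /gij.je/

/enp.vna/ — violates constraint 4: syllable 1 coda /np/ has 2 consonants (> 1) → phonotactically illegal
/gpo.rpji/ — violates constraint 1: syllable 2 onset /rpj/ has 3 consonants (> 2) → phonotactically illegal
/ggan/ — violates constraint 3: adjacent identical consonants /gg/ → phonotactically illegal
/ngvo/ — violates constraint 1: syllable 1 onset /ngv/ has 3 consonants (> 2) → phonotactically illegal
/nrvad/ — violates constraint 1: syllable 1 onset /nrv/ has 3 consonants (> 2) → phonotactically illegal
/gij.je/ — violates constraint 3: adjacent identical consonants /jj/ → phonotactically illegal
No form is phonotactically legal → 0.

0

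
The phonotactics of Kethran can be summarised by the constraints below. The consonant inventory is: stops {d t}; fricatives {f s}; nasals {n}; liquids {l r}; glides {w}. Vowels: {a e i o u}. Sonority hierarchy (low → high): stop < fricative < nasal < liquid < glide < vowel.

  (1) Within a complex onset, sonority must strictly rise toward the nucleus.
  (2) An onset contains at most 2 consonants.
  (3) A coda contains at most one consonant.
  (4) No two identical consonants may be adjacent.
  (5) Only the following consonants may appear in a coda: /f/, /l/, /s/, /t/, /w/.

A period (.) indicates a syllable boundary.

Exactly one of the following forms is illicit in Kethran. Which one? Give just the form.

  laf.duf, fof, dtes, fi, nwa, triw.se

laf.duf — σ1 onset /l/, coda /f/ ok; σ2 onset /d/, coda /f/ ok → licit
fof — σ1 onset /f/, coda /f/ ok → licit
dtes — violates constraint 1: syllable 1 onset /dt/: /d/ (stop, 1) → /t/ (stop, 1) does not rise → illicit
fi — σ1 onset /f/, coda /∅/ ok → licit
nwa — σ1 onset /nw/ (3→5 rises), coda /∅/ ok → licit
triw.se — σ1 onset /tr/ (1→4 rises), coda /w/ ok; σ2 onset /s/, coda /∅/ ok → licit

dtes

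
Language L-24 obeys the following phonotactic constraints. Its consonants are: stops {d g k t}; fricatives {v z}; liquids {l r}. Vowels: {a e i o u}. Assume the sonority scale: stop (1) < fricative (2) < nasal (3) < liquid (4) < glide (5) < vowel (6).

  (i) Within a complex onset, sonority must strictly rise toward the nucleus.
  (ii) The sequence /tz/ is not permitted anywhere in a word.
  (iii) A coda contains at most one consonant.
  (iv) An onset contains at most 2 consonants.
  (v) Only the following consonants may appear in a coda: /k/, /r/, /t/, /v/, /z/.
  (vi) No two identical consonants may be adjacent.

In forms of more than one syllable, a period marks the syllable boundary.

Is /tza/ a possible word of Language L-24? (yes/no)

/tza/ — violates constraint (ii): contains banned sequence /tz/ → not permitted

no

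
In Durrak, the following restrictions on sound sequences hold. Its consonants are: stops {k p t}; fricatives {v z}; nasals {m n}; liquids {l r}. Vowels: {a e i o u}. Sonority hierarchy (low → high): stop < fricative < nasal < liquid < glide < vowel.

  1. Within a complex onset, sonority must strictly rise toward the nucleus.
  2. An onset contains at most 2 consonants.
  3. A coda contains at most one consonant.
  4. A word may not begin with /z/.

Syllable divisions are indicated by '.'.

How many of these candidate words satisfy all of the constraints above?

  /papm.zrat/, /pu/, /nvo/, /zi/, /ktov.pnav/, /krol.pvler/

1

/papm.zrat/ — violates constraint 3: syllable 1 coda /pm/ has 2 consonants (> 1) → ill-formed
/pu/ — σ1 onset /p/, coda /∅/ ok → well-formed
/nvo/ — violates constraint 1: syllable 1 onset /nv/: /n/ (nasal, 3) → /v/ (fricative, 2) does not rise → ill-formed
/zi/ — violates constraint 4: word begins with /z/ → ill-formed
/ktov.pnav/ — violates constraint 1: syllable 1 onset /kt/: /k/ (stop, 1) → /t/ (stop, 1) does not rise → ill-formed
/krol.pvler/ — violates constraint 2: syllable 2 onset /pvl/ has 3 consonants (> 2) → ill-formed
Well-formed: /pu/ → 1.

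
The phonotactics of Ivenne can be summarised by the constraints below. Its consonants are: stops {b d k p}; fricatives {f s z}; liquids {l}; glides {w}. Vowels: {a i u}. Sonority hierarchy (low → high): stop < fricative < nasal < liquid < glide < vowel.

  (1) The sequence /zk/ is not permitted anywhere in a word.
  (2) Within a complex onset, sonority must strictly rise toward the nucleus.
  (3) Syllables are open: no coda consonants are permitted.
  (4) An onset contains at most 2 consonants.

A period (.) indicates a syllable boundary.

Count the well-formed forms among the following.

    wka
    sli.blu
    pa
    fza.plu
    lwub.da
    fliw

wka — violates constraint 2: syllable 1 onset /wk/: /w/ (glide, 5) → /k/ (stop, 1) does not rise → ill-formed
sli.blu — σ1 onset /sl/ (2→4 rises), coda /∅/ ok; σ2 onset /bl/ (1→4 rises), coda /∅/ ok → well-formed
pa — σ1 onset /p/, coda /∅/ ok → well-formed
fza.plu — violates constraint 2: syllable 1 onset /fz/: /f/ (fricative, 2) → /z/ (fricative, 2) does not rise → ill-formed
lwub.da — violates constraint 3: syllable 1 coda /b/ has 1 consonant (> 0) → ill-formed
fliw — violates constraint 3: syllable 1 coda /w/ has 1 consonant (> 0) → ill-formed
Well-formed: sli.blu, pa → 2.

2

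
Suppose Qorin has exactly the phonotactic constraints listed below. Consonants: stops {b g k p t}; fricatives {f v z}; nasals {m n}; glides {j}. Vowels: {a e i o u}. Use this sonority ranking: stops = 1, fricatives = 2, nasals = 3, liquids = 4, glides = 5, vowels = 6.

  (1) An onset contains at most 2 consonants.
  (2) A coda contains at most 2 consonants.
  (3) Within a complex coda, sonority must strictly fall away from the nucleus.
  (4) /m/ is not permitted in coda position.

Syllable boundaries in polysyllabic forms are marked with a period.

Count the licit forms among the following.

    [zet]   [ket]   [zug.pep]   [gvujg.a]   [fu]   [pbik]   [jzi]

7

[zet] — σ1 onset /z/, coda /t/ ok → licit
[ket] — σ1 onset /k/, coda /t/ ok → licit
[zug.pep] — σ1 onset /z/, coda /g/ ok; σ2 onset /p/, coda /p/ ok → licit
[gvujg.a] — σ1 onset /gv/ (2C), coda /jg/ (5→1 falls) ok; σ2 onset /∅/, coda /∅/ ok → licit
[fu] — σ1 onset /f/, coda /∅/ ok → licit
[pbik] — σ1 onset /pb/ (2C), coda /k/ ok → licit
[jzi] — σ1 onset /jz/ (2C), coda /∅/ ok → licit
Licit: [zet], [ket], [zug.pep], [gvujg.a], [fu], [pbik], [jzi] → 7.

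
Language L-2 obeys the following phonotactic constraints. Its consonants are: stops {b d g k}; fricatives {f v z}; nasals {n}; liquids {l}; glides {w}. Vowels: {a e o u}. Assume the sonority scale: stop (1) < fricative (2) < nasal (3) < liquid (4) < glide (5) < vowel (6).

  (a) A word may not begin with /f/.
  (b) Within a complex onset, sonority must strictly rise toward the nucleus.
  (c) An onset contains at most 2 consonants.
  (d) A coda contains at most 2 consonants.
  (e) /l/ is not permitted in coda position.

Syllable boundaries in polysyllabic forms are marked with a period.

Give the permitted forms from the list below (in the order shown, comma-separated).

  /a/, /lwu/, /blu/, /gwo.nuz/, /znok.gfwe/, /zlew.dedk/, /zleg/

/a/, /lwu/, /blu/, /gwo.nuz/, /zlew.dedk/, /zleg/

/a/ — σ1 onset /∅/, coda /∅/ ok → permitted
/lwu/ — σ1 onset /lw/ (4→5 rises), coda /∅/ ok → permitted
/blu/ — σ1 onset /bl/ (1→4 rises), coda /∅/ ok → permitted
/gwo.nuz/ — σ1 onset /gw/ (1→5 rises), coda /∅/ ok; σ2 onset /n/, coda /z/ ok → permitted
/znok.gfwe/ — violates constraint (c): syllable 2 onset /gfw/ has 3 consonants (> 2) → not permitted
/zlew.dedk/ — σ1 onset /zl/ (2→4 rises), coda /w/ ok; σ2 onset /d/, coda /dk/ (2C) ok → permitted
/zleg/ — σ1 onset /zl/ (2→4 rises), coda /g/ ok → permitted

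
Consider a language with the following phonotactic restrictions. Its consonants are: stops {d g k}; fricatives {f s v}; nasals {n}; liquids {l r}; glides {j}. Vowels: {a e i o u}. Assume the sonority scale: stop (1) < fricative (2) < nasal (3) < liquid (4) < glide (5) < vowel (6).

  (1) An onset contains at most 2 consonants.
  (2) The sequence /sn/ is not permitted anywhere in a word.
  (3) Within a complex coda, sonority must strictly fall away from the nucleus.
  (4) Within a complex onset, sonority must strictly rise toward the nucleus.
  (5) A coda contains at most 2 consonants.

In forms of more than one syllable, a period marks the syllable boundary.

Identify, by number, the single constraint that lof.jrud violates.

4

lof.jrud: syllable 2 onset /jr/: /j/ (glide, 5) → /r/ (liquid, 4) does not rise.
This is a violation of constraint 4: "Within a complex onset, sonority must strictly rise toward the nucleus."
The remaining constraints (1, 2, 3, 5) are satisfied.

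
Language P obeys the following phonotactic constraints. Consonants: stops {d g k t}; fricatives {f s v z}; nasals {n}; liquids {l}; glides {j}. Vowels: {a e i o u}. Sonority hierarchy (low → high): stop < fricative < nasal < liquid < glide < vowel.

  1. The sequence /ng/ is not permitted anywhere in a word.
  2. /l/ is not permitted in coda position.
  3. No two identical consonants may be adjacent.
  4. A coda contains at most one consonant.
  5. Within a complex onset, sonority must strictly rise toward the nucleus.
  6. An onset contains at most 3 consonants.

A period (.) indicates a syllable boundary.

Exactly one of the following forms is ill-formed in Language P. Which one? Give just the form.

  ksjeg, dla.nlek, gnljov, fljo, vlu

gnljov

ksjeg — σ1 onset /ksj/ (1→2→5 rises), coda /g/ ok → well-formed
dla.nlek — σ1 onset /dl/ (1→4 rises), coda /∅/ ok; σ2 onset /nl/ (3→4 rises), coda /k/ ok → well-formed
gnljov — violates constraint 6: syllable 1 onset /gnlj/ has 4 consonants (> 3) → ill-formed
fljo — σ1 onset /flj/ (2→4→5 rises), coda /∅/ ok → well-formed
vlu — σ1 onset /vl/ (2→4 rises), coda /∅/ ok → well-formed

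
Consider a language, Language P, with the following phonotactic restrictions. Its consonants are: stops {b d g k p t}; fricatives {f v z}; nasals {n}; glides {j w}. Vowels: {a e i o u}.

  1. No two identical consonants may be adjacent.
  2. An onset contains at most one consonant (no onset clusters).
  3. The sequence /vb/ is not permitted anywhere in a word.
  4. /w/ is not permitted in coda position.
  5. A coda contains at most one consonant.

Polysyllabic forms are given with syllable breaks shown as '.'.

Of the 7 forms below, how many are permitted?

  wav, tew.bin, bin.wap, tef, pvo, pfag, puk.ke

3

wav — σ1 onset /w/, coda /v/ ok → permitted
tew.bin — violates constraint 4: syllable 1 coda contains /w/ → not permitted
bin.wap — σ1 onset /b/, coda /n/ ok; σ2 onset /w/, coda /p/ ok → permitted
tef — σ1 onset /t/, coda /f/ ok → permitted
pvo — violates constraint 2: syllable 1 onset /pv/ has 2 consonants (> 1) → not permitted
pfag — violates constraint 2: syllable 1 onset /pf/ has 2 consonants (> 1) → not permitted
puk.ke — violates constraint 1: adjacent identical consonants /kk/ → not permitted
Permitted: wav, bin.wap, tef → 3.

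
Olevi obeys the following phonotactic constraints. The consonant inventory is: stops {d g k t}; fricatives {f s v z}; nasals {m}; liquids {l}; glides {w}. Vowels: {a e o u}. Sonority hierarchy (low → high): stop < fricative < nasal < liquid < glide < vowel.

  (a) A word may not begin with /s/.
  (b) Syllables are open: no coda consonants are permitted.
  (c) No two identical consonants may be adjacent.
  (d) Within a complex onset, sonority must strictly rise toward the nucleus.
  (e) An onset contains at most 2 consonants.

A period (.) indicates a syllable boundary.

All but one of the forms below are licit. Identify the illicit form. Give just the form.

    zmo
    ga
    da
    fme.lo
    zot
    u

zot

zmo — σ1 onset /zm/ (2→3 rises), coda /∅/ ok → licit
ga — σ1 onset /g/, coda /∅/ ok → licit
da — σ1 onset /d/, coda /∅/ ok → licit
fme.lo — σ1 onset /fm/ (2→3 rises), coda /∅/ ok; σ2 onset /l/, coda /∅/ ok → licit
zot — violates constraint (b): syllable 1 coda /t/ has 1 consonant (> 0) → illicit
u — σ1 onset /∅/, coda /∅/ ok → licit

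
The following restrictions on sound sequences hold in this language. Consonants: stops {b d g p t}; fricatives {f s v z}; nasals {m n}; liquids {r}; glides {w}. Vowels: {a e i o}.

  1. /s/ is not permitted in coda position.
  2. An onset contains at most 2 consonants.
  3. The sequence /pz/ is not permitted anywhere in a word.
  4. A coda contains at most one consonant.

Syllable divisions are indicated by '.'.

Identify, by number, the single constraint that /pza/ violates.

/pza/: contains banned sequence /pz/.
This is a violation of constraint 3: "The sequence /pz/ is not permitted anywhere in a word."
The remaining constraints (1, 2, 4) are satisfied.

3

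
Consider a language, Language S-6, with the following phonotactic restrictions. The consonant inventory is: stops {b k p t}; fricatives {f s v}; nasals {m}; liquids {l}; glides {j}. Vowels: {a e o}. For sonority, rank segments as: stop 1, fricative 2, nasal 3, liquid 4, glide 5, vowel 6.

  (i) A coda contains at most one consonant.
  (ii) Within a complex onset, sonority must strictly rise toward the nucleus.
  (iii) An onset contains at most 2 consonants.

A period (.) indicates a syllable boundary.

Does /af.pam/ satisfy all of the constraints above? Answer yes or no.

yes

/af.pam/ — σ1 onset /∅/, coda /f/ ok; σ2 onset /p/, coda /m/ ok → licit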